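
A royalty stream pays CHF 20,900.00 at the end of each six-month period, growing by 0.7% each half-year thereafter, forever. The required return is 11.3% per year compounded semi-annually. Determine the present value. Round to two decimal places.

CHF 422,222.22

Periodic rate r = 0.113/2 per half-year.
Growing perpetuity (Gordon): PV = PMT₁ / (r − g) = 20,900 / (r − 0.007) = CHF 422,222.22.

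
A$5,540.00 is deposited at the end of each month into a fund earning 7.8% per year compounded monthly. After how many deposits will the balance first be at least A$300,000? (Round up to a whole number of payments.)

47 payments

Periodic rate r = 0.078/12 per month; n is counted in months.
Ordinary annuity FV: 300,000 = 5,540 × [((1+r)^n − 1)/r].
(1+r)^n = 1 + 300,000 × r / 5,540, so n = ln(1 + 300,000·r/5,540) / ln(1+r) = 46.55.
Round up to a whole number of payments: n = 47.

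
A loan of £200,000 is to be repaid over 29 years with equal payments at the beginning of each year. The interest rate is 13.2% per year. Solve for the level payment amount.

Level annuity due; solve PV = PMT × [(1 − (1+r)^−n)/r] × (1+r) for PMT.
Periodic rate r = 0.132 per year.
With n = 29: PMT = 200,000 / ([(1 − (1+r)^−n)/r] × (1+r)) = £23,979.66

£23,979.66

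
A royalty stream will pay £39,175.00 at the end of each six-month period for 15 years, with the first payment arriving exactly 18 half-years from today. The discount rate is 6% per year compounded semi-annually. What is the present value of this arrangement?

£464,560.24

Ordinary annuity of 30 payments, first payment at period 18.
Periodic rate r = 0.06/2 per half-year; n is counted in half-years.
The ordinary-annuity PV formula values the stream one period before the first payment (period 17); discount that back 17 periods:
PV₀ = 39,175 × [1 − (1+r)^−30] / r × (1+r)^−17 = £464,560.24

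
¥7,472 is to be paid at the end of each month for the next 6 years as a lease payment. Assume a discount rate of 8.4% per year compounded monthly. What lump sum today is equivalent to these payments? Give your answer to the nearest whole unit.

¥421,452

This is an ordinary annuity: 72 payments of ¥7,472 at the end of each month.
Periodic rate r = 0.084/12 per month; n is counted in months.
PV = PMT × [(1 − (1+r)^−n)/r] = 7,472 × [1 − (1+r)^−72] / r = ¥421,452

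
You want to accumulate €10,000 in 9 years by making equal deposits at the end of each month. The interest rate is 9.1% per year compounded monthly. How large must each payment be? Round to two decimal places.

€60.13

Level ordinary annuity; solve FV = PMT × [((1+r)^n − 1)/r] for PMT.
Periodic rate r = 0.091/12 per month; n is counted in months.
With n = 108: PMT = 10,000 / ([((1+r)^n − 1)/r]) = €60.13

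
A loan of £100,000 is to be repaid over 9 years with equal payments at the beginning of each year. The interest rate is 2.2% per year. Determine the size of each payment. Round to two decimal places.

Level annuity due; solve PV = PMT × [(1 − (1+r)^−n)/r] × (1+r) for PMT.
Periodic rate r = 0.022 per year.
With n = 9: PMT = 100,000 / ([(1 − (1+r)^−n)/r] × (1+r)) = £12,102.52

£12,102.52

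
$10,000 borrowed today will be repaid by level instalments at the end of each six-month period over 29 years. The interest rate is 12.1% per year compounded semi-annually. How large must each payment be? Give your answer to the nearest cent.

Level ordinary annuity; solve PV = PMT × [(1 − (1+r)^−n)/r] for PMT.
Periodic rate r = 0.121/2 per half-year; n is counted in half-years.
With n = 58: PMT = 10,000 / ([(1 − (1+r)^−n)/r]) = $625.74

$625.74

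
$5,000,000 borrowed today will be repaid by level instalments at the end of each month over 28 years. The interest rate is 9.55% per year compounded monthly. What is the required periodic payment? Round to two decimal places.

Level ordinary annuity; solve PV = PMT × [(1 − (1+r)^−n)/r] for PMT.
Periodic rate r = 0.0955/12 per month; n is counted in months.
With n = 336: PMT = 5,000,000 / ([(1 − (1+r)^−n)/r]) = $42,773.39

$42,773.39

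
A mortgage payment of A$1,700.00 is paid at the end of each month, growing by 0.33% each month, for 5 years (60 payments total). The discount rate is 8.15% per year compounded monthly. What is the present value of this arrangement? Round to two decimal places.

A$91,608.70

Periodic rate r = 0.0815/12 per month; n is counted in months.
Growing ordinary annuity: PV = PMT₁ × [1 − ((1+g)/(1+r))^n] / (r − g) = 1,700 × [1 − ((1+0.0033)/(1+r))^60] / (r − 0.0033) = A$91,608.70.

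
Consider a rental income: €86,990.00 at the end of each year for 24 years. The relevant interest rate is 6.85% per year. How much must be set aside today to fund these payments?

€1,010,992.39

This is an ordinary annuity: 24 payments of €86,990.00 at the end of each year.
Periodic rate r = 0.0685 per year.
PV = PMT × [(1 − (1+r)^−n)/r] = 86,990 × [1 − (1+r)^−24] / r = €1,010,992.39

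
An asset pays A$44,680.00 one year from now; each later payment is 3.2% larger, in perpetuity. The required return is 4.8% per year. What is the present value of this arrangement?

A$2,792,500.00

Periodic rate r = 0.048 per year.
Growing perpetuity (Gordon): PV = PMT₁ / (r − g) = 44,680 / (r − 0.032) = A$2,792,500.00.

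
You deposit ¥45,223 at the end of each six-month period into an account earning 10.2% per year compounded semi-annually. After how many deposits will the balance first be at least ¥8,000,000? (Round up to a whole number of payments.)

Periodic rate r = 0.102/2 per half-year; n is counted in half-years.
Ordinary annuity FV: 8,000,000 = 45,223 × [((1+r)^n − 1)/r].
(1+r)^n = 1 + 8,000,000 × r / 45,223, so n = ln(1 + 8,000,000·r/45,223) / ln(1+r) = 46.33.
Round up to a whole number of payments: n = 47.

47 payments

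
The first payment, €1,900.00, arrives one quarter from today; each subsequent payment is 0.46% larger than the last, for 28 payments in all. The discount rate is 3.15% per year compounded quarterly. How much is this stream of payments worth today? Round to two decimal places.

€50,532.74

Periodic rate r = 0.0315/4 per quarter; n is counted in quarters.
Growing ordinary annuity: PV = PMT₁ × [1 − ((1+g)/(1+r))^n] / (r − g) = 1,900 × [1 − ((1+0.0046)/(1+r))^28] / (r − 0.0046) = €50,532.74.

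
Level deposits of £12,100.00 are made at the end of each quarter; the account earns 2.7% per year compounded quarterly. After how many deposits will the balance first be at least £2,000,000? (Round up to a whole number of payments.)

Periodic rate r = 0.027/4 per quarter; n is counted in quarters.
Ordinary annuity FV: 2,000,000 = 12,100 × [((1+r)^n − 1)/r].
(1+r)^n = 1 + 2,000,000 × r / 12,100, so n = ln(1 + 2,000,000·r/12,100) / ln(1+r) = 111.39.
Round up to a whole number of payments: n = 112.

112 payments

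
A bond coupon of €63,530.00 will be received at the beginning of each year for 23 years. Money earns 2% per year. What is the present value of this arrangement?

€1,185,345.80

This is an annuity due: 23 payments of €63,530.00 at the beginning of each year.
Periodic rate r = 0.02 per year.
PV = PMT × [(1 − (1+r)^−n)/r] × (1+r) = 63,530 × [1 − (1+r)^−23] / r × (1+r) = €1,185,345.80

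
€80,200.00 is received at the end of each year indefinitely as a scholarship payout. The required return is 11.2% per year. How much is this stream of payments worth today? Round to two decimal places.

Periodic rate r = 0.112 per year.
Level perpetuity: PV = PMT / r = 80,200 / (0.112) = €716,071.43.

€716,071.43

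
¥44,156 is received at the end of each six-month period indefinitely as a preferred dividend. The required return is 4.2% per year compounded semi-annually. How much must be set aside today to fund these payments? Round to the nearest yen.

¥2,102,667

Periodic rate r = 0.042/2 per half-year.
Level perpetuity: PV = PMT / r = 44,156 / (0.042/2) = ¥2,102,667.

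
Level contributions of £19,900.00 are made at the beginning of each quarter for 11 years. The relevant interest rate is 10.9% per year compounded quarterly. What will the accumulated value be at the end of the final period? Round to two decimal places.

This is an annuity due: 44 deposits of £19,900.00 at the beginning of each quarter.
Periodic rate r = 0.109/4 per quarter; n is counted in quarters.
FV = PMT × [((1+r)^n − 1)/r] × (1+r) = 19,900 × [(1+r)^44 − 1] / r × (1+r) = £1,698,399.24

£1,698,399.24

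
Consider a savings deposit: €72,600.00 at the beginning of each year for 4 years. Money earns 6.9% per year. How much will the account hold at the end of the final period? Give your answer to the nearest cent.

€344,071.38

This is an annuity due: 4 deposits of €72,600.00 at the beginning of each year.
Periodic rate r = 0.069 per year.
FV = PMT × [((1+r)^n − 1)/r] × (1+r) = 72,600 × [(1+r)^4 − 1] / r × (1+r) = €344,071.38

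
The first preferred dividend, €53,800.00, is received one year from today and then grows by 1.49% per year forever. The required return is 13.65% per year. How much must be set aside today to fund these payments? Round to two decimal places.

Periodic rate r = 0.1365 per year.
Growing perpetuity (Gordon): PV = PMT₁ / (r − g) = 53,800 / (r − 0.0149) = €442,434.21.

€442,434.21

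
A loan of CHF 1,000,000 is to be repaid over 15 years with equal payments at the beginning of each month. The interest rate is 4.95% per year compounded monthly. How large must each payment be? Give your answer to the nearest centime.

Level annuity due; solve PV = PMT × [(1 − (1+r)^−n)/r] × (1+r) for PMT.
Periodic rate r = 0.0495/12 per month; n is counted in months.
With n = 180: PMT = 1,000,000 / ([(1 − (1+r)^−n)/r] × (1+r)) = CHF 7,849.54

CHF 7,849.54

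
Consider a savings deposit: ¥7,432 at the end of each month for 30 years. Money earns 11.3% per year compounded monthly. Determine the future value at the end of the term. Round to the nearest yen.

This is an ordinary annuity: 360 deposits of ¥7,432 at the end of each month.
Periodic rate r = 0.113/12 per month; n is counted in months.
FV = PMT × [((1+r)^n − 1)/r] = 7,432 × [(1+r)^360 − 1] / r = ¥22,255,836

¥22,255,836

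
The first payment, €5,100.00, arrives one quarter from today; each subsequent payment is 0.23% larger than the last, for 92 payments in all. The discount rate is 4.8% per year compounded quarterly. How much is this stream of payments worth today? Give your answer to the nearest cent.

Periodic rate r = 0.048/4 per quarter; n is counted in quarters.
Growing ordinary annuity: PV = PMT₁ × [1 − ((1+g)/(1+r))^n] / (r − g) = 5,100 × [1 − ((1+0.0023)/(1+r))^92] / (r − 0.0023) = €309,011.53.

€309,011.53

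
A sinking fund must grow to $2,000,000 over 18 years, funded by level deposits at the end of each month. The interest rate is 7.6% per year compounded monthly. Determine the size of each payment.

Level ordinary annuity; solve FV = PMT × [((1+r)^n − 1)/r] for PMT.
Periodic rate r = 0.076/12 per month; n is counted in months.
With n = 216: PMT = 2,000,000 / ([((1+r)^n − 1)/r]) = $4,351.94

$4,351.94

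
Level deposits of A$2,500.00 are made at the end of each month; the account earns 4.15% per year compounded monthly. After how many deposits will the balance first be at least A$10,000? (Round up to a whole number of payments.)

Periodic rate r = 0.0415/12 per month; n is counted in months.
Ordinary annuity FV: 10,000 = 2,500 × [((1+r)^n − 1)/r].
(1+r)^n = 1 + 10,000 × r / 2,500, so n = ln(1 + 10,000·r/2,500) / ln(1+r) = 3.98.
Round up to a whole number of payments: n = 4.

4 payments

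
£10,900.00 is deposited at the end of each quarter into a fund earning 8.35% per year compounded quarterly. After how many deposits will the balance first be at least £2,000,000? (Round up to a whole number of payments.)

77 payments

Periodic rate r = 0.0835/4 per quarter; n is counted in quarters.
Ordinary annuity FV: 2,000,000 = 10,900 × [((1+r)^n − 1)/r].
(1+r)^n = 1 + 2,000,000 × r / 10,900, so n = ln(1 + 2,000,000·r/10,900) / ln(1+r) = 76.23.
Round up to a whole number of payments: n = 77.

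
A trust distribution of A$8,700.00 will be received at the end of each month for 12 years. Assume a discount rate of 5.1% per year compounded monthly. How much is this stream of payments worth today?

This is an ordinary annuity: 144 payments of A$8,700.00 at the end of each month.
Periodic rate r = 0.051/12 per month; n is counted in months.
PV = PMT × [(1 − (1+r)^−n)/r] = 8,700 × [1 − (1+r)^−144] / r = A$935,569.48

A$935,569.48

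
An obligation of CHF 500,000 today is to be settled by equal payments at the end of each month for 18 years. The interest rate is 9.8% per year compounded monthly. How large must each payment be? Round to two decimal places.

CHF 4,935.08

Level ordinary annuity; solve PV = PMT × [(1 − (1+r)^−n)/r] for PMT.
Periodic rate r = 0.098/12 per month; n is counted in months.
With n = 216: PMT = 500,000 / ([(1 − (1+r)^−n)/r]) = CHF 4,935.08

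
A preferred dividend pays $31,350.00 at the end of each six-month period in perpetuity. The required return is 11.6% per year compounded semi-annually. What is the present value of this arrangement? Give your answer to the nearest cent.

Periodic rate r = 0.116/2 per half-year.
Level perpetuity: PV = PMT / r = 31,350 / (0.116/2) = $540,517.24.

$540,517.24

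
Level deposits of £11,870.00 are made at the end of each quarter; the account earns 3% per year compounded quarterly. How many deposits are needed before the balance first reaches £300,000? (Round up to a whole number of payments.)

24 payments

Periodic rate r = 0.03/4 per quarter; n is counted in quarters.
Ordinary annuity FV: 300,000 = 11,870 × [((1+r)^n − 1)/r].
(1+r)^n = 1 + 300,000 × r / 11,870, so n = ln(1 + 300,000·r/11,870) / ln(1+r) = 23.23.
Round up to a whole number of payments: n = 24.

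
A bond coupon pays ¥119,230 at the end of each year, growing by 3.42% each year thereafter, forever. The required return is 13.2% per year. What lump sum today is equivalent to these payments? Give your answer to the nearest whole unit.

Periodic rate r = 0.132 per year.
Growing perpetuity (Gordon): PV = PMT₁ / (r − g) = 119,230 / (r − 0.0342) = ¥1,219,121.

¥1,219,121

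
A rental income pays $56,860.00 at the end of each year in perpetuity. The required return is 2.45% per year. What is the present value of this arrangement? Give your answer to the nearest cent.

$2,320,816.33

Periodic rate r = 0.0245 per year.
Level perpetuity: PV = PMT / r = 56,860 / (0.0245) = $2,320,816.33.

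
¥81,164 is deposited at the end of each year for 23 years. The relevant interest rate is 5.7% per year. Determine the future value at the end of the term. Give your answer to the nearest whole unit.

¥3,671,881

This is an ordinary annuity: 23 deposits of ¥81,164 at the end of each year.
Periodic rate r = 0.057 per year.
FV = PMT × [((1+r)^n − 1)/r] = 81,164 × [(1+r)^23 − 1] / r = ¥3,671,881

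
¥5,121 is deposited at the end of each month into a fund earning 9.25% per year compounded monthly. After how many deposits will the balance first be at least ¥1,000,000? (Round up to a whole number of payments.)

Periodic rate r = 0.0925/12 per month; n is counted in months.
Ordinary annuity FV: 1,000,000 = 5,121 × [((1+r)^n − 1)/r].
(1+r)^n = 1 + 1,000,000 × r / 5,121, so n = ln(1 + 1,000,000·r/5,121) / ln(1+r) = 119.60.
Round up to a whole number of payments: n = 120.

120 payments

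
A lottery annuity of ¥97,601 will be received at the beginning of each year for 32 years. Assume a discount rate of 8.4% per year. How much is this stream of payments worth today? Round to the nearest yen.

¥1,164,179

This is an annuity due: 32 payments of ¥97,601 at the beginning of each year.
Periodic rate r = 0.084 per year.
PV = PMT × [(1 − (1+r)^−n)/r] × (1+r) = 97,601 × [1 − (1+r)^−32] / r × (1+r) = ¥1,164,179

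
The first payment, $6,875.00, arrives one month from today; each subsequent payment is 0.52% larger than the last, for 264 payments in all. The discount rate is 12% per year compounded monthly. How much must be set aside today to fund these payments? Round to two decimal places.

Periodic rate r = 0.12/12 per month; n is counted in months.
Growing ordinary annuity: PV = PMT₁ × [1 − ((1+g)/(1+r))^n] / (r − g) = 6,875 × [1 − ((1+0.0052)/(1+r))^264] / (r − 0.0052) = $1,025,058.18.

$1,025,058.18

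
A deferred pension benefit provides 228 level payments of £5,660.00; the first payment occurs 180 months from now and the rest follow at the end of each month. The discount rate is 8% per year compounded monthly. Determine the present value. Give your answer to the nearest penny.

£201,634.79

Ordinary annuity of 228 payments, first payment at period 180.
Periodic rate r = 0.08/12 per month; n is counted in months.
The ordinary-annuity PV formula values the stream one period before the first payment (period 179); discount that back 179 periods:
PV₀ = 5,660 × [1 − (1+r)^−228] / r × (1+r)^−179 = £201,634.79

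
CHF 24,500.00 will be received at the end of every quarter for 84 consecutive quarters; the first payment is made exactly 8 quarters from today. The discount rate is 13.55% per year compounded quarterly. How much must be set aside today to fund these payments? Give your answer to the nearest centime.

Ordinary annuity of 84 payments, first payment at period 8.
Periodic rate r = 0.1355/4 per quarter; n is counted in quarters.
The ordinary-annuity PV formula values the stream one period before the first payment (period 7); discount that back 7 periods:
PV₀ = 24,500 × [1 − (1+r)^−84] / r × (1+r)^−7 = CHF 537,920.36

CHF 537,920.36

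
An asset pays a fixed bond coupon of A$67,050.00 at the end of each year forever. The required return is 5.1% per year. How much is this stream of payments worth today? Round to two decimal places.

Periodic rate r = 0.051 per year.
Level perpetuity: PV = PMT / r = 67,050 / (0.051) = A$1,314,705.88.

A$1,314,705.88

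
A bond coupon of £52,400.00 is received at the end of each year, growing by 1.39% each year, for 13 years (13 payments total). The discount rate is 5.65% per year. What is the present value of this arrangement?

Periodic rate r = 0.0565 per year.
Growing ordinary annuity: PV = PMT₁ × [1 − ((1+g)/(1+r))^n] / (r − g) = 52,400 × [1 − ((1+0.0139)/(1+r))^13] / (r − 0.0139) = £509,678.36.

£509,678.36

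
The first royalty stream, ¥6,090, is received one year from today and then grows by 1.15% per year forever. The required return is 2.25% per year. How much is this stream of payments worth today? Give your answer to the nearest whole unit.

¥553,636

Periodic rate r = 0.0225 per year.
Growing perpetuity (Gordon): PV = PMT₁ / (r − g) = 6,090 / (r − 0.0115) = ¥553,636.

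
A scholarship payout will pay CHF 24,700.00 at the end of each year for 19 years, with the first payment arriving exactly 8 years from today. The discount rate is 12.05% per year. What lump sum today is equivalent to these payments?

Ordinary annuity of 19 payments, first payment at period 8.
Periodic rate r = 0.1205 per year.
The ordinary-annuity PV formula values the stream one period before the first payment (period 7); discount that back 7 periods:
PV₀ = 24,700 × [1 − (1+r)^−19] / r × (1+r)^−7 = CHF 81,791.50

CHF 81,791.50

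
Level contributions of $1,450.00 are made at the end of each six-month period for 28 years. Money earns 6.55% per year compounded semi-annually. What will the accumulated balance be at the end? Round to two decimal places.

$224,809.33

This is an ordinary annuity: 56 deposits of $1,450.00 at the end of each six-month period.
Periodic rate r = 0.0655/2 per half-year; n is counted in half-years.
FV = PMT × [((1+r)^n − 1)/r] = 1,450 × [(1+r)^56 − 1] / r = $224,809.33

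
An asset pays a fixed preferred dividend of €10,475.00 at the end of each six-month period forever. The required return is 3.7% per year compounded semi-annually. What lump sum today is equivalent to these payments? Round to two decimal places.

€566,216.22

Periodic rate r = 0.037/2 per half-year.
Level perpetuity: PV = PMT / r = 10,475 / (0.037/2) = €566,216.22.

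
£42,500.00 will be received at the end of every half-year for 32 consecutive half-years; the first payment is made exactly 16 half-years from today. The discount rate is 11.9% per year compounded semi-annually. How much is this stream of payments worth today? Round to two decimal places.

Ordinary annuity of 32 payments, first payment at period 16.
Periodic rate r = 0.119/2 per half-year; n is counted in half-years.
The ordinary-annuity PV formula values the stream one period before the first payment (period 15); discount that back 15 periods:
PV₀ = 42,500 × [1 − (1+r)^−32] / r × (1+r)^−15 = £252,943.18

£252,943.18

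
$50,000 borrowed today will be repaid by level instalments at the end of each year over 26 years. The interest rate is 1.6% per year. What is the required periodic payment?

$2,365.86

Level ordinary annuity; solve PV = PMT × [(1 − (1+r)^−n)/r] for PMT.
Periodic rate r = 0.016 per year.
With n = 26: PMT = 50,000 / ([(1 − (1+r)^−n)/r]) = $2,365.86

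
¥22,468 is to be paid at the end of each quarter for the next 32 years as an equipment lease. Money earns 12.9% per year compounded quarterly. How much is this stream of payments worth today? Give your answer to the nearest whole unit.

¥684,699

This is an ordinary annuity: 128 payments of ¥22,468 at the end of each quarter.
Periodic rate r = 0.129/4 per quarter; n is counted in quarters.
PV = PMT × [(1 − (1+r)^−n)/r] = 22,468 × [1 − (1+r)^−128] / r = ¥684,699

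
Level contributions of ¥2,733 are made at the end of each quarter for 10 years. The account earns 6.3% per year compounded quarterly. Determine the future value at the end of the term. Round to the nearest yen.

¥150,691

This is an ordinary annuity: 40 deposits of ¥2,733 at the end of each quarter.
Periodic rate r = 0.063/4 per quarter; n is counted in quarters.
FV = PMT × [((1+r)^n − 1)/r] = 2,733 × [(1+r)^40 − 1] / r = ¥150,691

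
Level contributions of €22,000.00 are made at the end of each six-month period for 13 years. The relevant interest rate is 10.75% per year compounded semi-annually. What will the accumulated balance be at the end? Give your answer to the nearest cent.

This is an ordinary annuity: 26 deposits of €22,000.00 at the end of each six-month period.
Periodic rate r = 0.1075/2 per half-year; n is counted in half-years.
FV = PMT × [((1+r)^n − 1)/r] = 22,000 × [(1+r)^26 − 1] / r = €1,187,390.93

€1,187,390.93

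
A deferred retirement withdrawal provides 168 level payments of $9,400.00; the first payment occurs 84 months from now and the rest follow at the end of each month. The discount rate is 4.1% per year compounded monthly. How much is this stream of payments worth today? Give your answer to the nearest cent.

$904,155.29

Ordinary annuity of 168 payments, first payment at period 84.
Periodic rate r = 0.041/12 per month; n is counted in months.
The ordinary-annuity PV formula values the stream one period before the first payment (period 83); discount that back 83 periods:
PV₀ = 9,400 × [1 − (1+r)^−168] / r × (1+r)^−83 = $904,155.29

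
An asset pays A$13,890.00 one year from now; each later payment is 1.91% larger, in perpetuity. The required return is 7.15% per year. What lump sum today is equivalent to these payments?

Periodic rate r = 0.0715 per year.
Growing perpetuity (Gordon): PV = PMT₁ / (r − g) = 13,890 / (r − 0.0191) = A$265,076.34.

A$265,076.34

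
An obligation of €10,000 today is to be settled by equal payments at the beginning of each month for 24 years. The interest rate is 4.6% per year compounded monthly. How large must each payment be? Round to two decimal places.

Level annuity due; solve PV = PMT × [(1 − (1+r)^−n)/r] × (1+r) for PMT.
Periodic rate r = 0.046/12 per month; n is counted in months.
With n = 288: PMT = 10,000 / ([(1 − (1+r)^−n)/r] × (1+r)) = €57.19

€57.19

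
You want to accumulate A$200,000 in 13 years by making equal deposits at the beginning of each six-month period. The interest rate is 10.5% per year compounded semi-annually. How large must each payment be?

A$3,585.40

Level annuity due; solve FV = PMT × [((1+r)^n − 1)/r] × (1+r) for PMT.
Periodic rate r = 0.105/2 per half-year; n is counted in half-years.
With n = 26: PMT = 200,000 / ([((1+r)^n − 1)/r] × (1+r)) = A$3,585.40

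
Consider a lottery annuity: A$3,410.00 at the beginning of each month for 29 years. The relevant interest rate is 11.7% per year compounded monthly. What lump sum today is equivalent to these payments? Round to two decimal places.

This is an annuity due: 348 payments of A$3,410.00 at the beginning of each month.
Periodic rate r = 0.117/12 per month; n is counted in months.
PV = PMT × [(1 − (1+r)^−n)/r] × (1+r) = 3,410 × [1 − (1+r)^−348] / r × (1+r) = A$341,088.25

A$341,088.25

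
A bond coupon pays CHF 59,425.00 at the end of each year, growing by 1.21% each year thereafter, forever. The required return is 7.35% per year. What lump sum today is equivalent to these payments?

CHF 967,833.88

Periodic rate r = 0.0735 per year.
Growing perpetuity (Gordon): PV = PMT₁ / (r − g) = 59,425 / (r − 0.0121) = CHF 967,833.88.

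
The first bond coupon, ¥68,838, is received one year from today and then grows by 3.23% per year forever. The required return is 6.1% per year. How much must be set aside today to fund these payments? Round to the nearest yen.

¥2,398,537

Periodic rate r = 0.061 per year.
Growing perpetuity (Gordon): PV = PMT₁ / (r − g) = 68,838 / (r − 0.0323) = ¥2,398,537.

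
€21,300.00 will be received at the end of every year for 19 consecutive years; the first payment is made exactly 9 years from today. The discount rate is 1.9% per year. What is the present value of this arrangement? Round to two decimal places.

Ordinary annuity of 19 payments, first payment at period 9.
Periodic rate r = 0.019 per year.
The ordinary-annuity PV formula values the stream one period before the first payment (period 8); discount that back 8 periods:
PV₀ = 21,300 × [1 − (1+r)^−19] / r × (1+r)^−8 = €289,936.72

€289,936.72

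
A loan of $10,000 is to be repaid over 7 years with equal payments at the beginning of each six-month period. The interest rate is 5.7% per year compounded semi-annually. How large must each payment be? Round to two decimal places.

Level annuity due; solve PV = PMT × [(1 − (1+r)^−n)/r] × (1+r) for PMT.
Periodic rate r = 0.057/2 per half-year; n is counted in half-years.
With n = 14: PMT = 10,000 / ([(1 − (1+r)^−n)/r] × (1+r)) = $851.96

$851.96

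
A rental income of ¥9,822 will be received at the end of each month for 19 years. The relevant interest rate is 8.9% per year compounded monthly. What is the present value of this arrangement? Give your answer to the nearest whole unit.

¥1,078,669

This is an ordinary annuity: 228 payments of ¥9,822 at the end of each month.
Periodic rate r = 0.089/12 per month; n is counted in months.
PV = PMT × [(1 − (1+r)^−n)/r] = 9,822 × [1 − (1+r)^−228] / r = ¥1,078,669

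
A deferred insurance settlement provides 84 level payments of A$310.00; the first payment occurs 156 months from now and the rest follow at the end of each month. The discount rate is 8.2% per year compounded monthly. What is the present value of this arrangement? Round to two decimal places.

Ordinary annuity of 84 payments, first payment at period 156.
Periodic rate r = 0.082/12 per month; n is counted in months.
The ordinary-annuity PV formula values the stream one period before the first payment (period 155); discount that back 155 periods:
PV₀ = 310 × [1 − (1+r)^−84] / r × (1+r)^−155 = A$6,877.37

A$6,877.37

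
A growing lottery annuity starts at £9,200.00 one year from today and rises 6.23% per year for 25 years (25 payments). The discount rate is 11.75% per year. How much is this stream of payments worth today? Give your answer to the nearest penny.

£119,694.57

Periodic rate r = 0.1175 per year.
Growing ordinary annuity: PV = PMT₁ × [1 − ((1+g)/(1+r))^n] / (r − g) = 9,200 × [1 − ((1+0.0623)/(1+r))^25] / (r − 0.0623) = £119,694.57.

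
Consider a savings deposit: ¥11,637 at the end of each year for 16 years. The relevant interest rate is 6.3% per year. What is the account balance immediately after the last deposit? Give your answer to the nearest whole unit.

This is an ordinary annuity: 16 deposits of ¥11,637 at the end of each year.
Periodic rate r = 0.063 per year.
FV = PMT × [((1+r)^n − 1)/r] = 11,637 × [(1+r)^16 − 1] / r = ¥306,231

¥306,231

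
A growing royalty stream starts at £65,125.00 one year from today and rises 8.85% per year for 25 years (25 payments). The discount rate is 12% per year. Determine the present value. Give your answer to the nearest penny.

Periodic rate r = 0.12 per year.
Growing ordinary annuity: PV = PMT₁ × [1 − ((1+g)/(1+r))^n] / (r − g) = 65,125 × [1 − ((1+0.0885)/(1+r))^25] / (r − 0.0885) = £1,054,255.02.

£1,054,255.02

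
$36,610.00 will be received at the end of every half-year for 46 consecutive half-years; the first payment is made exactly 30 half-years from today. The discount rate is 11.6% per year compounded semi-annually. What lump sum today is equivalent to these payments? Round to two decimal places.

Ordinary annuity of 46 payments, first payment at period 30.
Periodic rate r = 0.116/2 per half-year; n is counted in half-years.
The ordinary-annuity PV formula values the stream one period before the first payment (period 29); discount that back 29 periods:
PV₀ = 36,610 × [1 − (1+r)^−46] / r × (1+r)^−29 = $113,852.50

$113,852.50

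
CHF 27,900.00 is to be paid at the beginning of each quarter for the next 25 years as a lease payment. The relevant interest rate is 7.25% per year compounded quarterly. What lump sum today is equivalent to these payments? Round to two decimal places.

CHF 1,307,184.14

This is an annuity due: 100 payments of CHF 27,900.00 at the beginning of each quarter.
Periodic rate r = 0.0725/4 per quarter; n is counted in quarters.
PV = PMT × [(1 − (1+r)^−n)/r] × (1+r) = 27,900 × [1 − (1+r)^−100] / r × (1+r) = CHF 1,307,184.14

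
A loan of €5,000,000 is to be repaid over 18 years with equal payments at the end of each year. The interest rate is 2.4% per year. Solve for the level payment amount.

€345,354.00

Level ordinary annuity; solve PV = PMT × [(1 − (1+r)^−n)/r] for PMT.
Periodic rate r = 0.024 per year.
With n = 18: PMT = 5,000,000 / ([(1 − (1+r)^−n)/r]) = €345,354.00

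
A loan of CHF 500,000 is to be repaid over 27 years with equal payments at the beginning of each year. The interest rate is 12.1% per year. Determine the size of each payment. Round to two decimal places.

Level annuity due; solve PV = PMT × [(1 − (1+r)^−n)/r] × (1+r) for PMT.
Periodic rate r = 0.121 per year.
With n = 27: PMT = 500,000 / ([(1 − (1+r)^−n)/r] × (1+r)) = CHF 56,558.77

CHF 56,558.77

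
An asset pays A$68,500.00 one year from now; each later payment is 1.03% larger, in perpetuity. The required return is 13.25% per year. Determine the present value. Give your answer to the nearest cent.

Periodic rate r = 0.1325 per year.
Growing perpetuity (Gordon): PV = PMT₁ / (r − g) = 68,500 / (r − 0.0103) = A$560,556.46.

A$560,556.46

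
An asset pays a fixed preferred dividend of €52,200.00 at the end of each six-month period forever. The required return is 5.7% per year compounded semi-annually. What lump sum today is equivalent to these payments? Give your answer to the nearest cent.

Periodic rate r = 0.057/2 per half-year.
Level perpetuity: PV = PMT / r = 52,200 / (0.057/2) = €1,831,578.95.

€1,831,578.95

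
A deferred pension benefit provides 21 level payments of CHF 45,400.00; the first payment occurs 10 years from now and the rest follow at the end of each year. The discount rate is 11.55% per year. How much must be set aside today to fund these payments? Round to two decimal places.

Ordinary annuity of 21 payments, first payment at period 10.
Periodic rate r = 0.1155 per year.
The ordinary-annuity PV formula values the stream one period before the first payment (period 9); discount that back 9 periods:
PV₀ = 45,400 × [1 − (1+r)^−21] / r × (1+r)^−9 = CHF 132,172.17

CHF 132,172.17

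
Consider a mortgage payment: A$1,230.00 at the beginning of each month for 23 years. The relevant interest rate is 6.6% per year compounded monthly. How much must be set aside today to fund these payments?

This is an annuity due: 276 payments of A$1,230.00 at the beginning of each month.
Periodic rate r = 0.066/12 per month; n is counted in months.
PV = PMT × [(1 − (1+r)^−n)/r] × (1+r) = 1,230 × [1 − (1+r)^−276] / r × (1+r) = A$175,381.56

A$175,381.56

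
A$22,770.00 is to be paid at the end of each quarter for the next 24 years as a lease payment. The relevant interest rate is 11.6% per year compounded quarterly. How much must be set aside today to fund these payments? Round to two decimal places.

This is an ordinary annuity: 96 payments of A$22,770.00 at the end of each quarter.
Periodic rate r = 0.116/4 per quarter; n is counted in quarters.
PV = PMT × [(1 − (1+r)^−n)/r] = 22,770 × [1 − (1+r)^−96] / r = A$734,695.93

A$734,695.93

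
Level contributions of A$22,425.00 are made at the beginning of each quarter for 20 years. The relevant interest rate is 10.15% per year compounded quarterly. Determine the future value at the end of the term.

This is an annuity due: 80 deposits of A$22,425.00 at the beginning of each quarter.
Periodic rate r = 0.1015/4 per quarter; n is counted in quarters.
FV = PMT × [((1+r)^n − 1)/r] × (1+r) = 22,425 × [(1+r)^80 − 1] / r × (1+r) = A$5,820,918.87

A$5,820,918.87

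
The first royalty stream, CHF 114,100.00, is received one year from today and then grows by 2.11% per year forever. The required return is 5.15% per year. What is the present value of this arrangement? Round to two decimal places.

CHF 3,753,289.47

Periodic rate r = 0.0515 per year.
Growing perpetuity (Gordon): PV = PMT₁ / (r − g) = 114,100 / (r − 0.0211) = CHF 3,753,289.47.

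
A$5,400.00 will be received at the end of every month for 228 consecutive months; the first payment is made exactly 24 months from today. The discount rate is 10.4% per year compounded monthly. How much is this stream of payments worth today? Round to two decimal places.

Ordinary annuity of 228 payments, first payment at period 24.
Periodic rate r = 0.104/12 per month; n is counted in months.
The ordinary-annuity PV formula values the stream one period before the first payment (period 23); discount that back 23 periods:
PV₀ = 5,400 × [1 − (1+r)^−228] / r × (1+r)^−23 = A$439,481.67

A$439,481.67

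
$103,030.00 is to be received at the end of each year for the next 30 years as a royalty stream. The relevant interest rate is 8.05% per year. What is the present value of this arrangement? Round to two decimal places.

This is an ordinary annuity: 30 payments of $103,030.00 at the end of each year.
Periodic rate r = 0.0805 per year.
PV = PMT × [(1 − (1+r)^−n)/r] = 103,030 × [1 − (1+r)^−30] / r = $1,154,439.06

$1,154,439.06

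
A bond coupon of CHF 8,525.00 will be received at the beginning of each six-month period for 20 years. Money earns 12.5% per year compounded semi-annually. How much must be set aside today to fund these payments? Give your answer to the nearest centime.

CHF 132,102.11

This is an annuity due: 40 payments of CHF 8,525.00 at the beginning of each six-month period.
Periodic rate r = 0.125/2 per half-year; n is counted in half-years.
PV = PMT × [(1 − (1+r)^−n)/r] × (1+r) = 8,525 × [1 − (1+r)^−40] / r × (1+r) = CHF 132,102.11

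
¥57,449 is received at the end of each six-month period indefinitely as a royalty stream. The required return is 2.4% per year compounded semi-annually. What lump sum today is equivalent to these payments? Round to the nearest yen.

¥4,787,417

Periodic rate r = 0.024/2 per half-year.
Level perpetuity: PV = PMT / r = 57,449 / (0.024/2) = ¥4,787,417.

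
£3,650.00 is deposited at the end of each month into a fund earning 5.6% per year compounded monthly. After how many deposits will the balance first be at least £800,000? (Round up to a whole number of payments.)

Periodic rate r = 0.056/12 per month; n is counted in months.
Ordinary annuity FV: 800,000 = 3,650 × [((1+r)^n − 1)/r].
(1+r)^n = 1 + 800,000 × r / 3,650, so n = ln(1 + 800,000·r/3,650) / ln(1+r) = 151.32.
Round up to a whole number of payments: n = 152.

152 payments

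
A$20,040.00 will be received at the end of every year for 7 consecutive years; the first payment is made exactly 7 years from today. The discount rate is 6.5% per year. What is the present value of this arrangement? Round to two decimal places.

Ordinary annuity of 7 payments, first payment at period 7.
Periodic rate r = 0.065 per year.
The ordinary-annuity PV formula values the stream one period before the first payment (period 6); discount that back 6 periods:
PV₀ = 20,040 × [1 − (1+r)^−7] / r × (1+r)^−6 = A$75,324.92

A$75,324.92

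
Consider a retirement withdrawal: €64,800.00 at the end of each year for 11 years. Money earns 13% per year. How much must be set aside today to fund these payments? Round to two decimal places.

This is an ordinary annuity: 11 payments of €64,800.00 at the end of each year.
Periodic rate r = 0.13 per year.
PV = PMT × [(1 − (1+r)^−n)/r] = 64,800 × [1 − (1+r)^−11] / r = €368,513.79

€368,513.79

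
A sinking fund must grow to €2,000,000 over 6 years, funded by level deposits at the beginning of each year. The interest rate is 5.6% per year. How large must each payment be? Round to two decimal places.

Level annuity due; solve FV = PMT × [((1+r)^n − 1)/r] × (1+r) for PMT.
Periodic rate r = 0.056 per year.
With n = 6: PMT = 2,000,000 / ([((1+r)^n − 1)/r] × (1+r)) = €274,268.78

€274,268.78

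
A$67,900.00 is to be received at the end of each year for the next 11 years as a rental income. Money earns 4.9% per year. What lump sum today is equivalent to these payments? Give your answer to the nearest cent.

A$566,979.35

This is an ordinary annuity: 11 payments of A$67,900.00 at the end of each year.
Periodic rate r = 0.049 per year.
PV = PMT × [(1 − (1+r)^−n)/r] = 67,900 × [1 − (1+r)^−11] / r = A$566,979.35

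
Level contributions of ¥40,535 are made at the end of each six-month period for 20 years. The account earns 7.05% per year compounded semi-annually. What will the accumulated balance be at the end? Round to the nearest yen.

¥3,447,136

This is an ordinary annuity: 40 deposits of ¥40,535 at the end of each six-month period.
Periodic rate r = 0.0705/2 per half-year; n is counted in half-years.
FV = PMT × [((1+r)^n − 1)/r] = 40,535 × [(1+r)^40 − 1] / r = ¥3,447,136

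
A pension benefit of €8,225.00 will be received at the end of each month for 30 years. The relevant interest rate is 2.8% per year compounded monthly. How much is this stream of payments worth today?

This is an ordinary annuity: 360 payments of €8,225.00 at the end of each month.
Periodic rate r = 0.028/12 per month; n is counted in months.
PV = PMT × [(1 − (1+r)^−n)/r] = 8,225 × [1 − (1+r)^−360] / r = €2,001,730.65

€2,001,730.65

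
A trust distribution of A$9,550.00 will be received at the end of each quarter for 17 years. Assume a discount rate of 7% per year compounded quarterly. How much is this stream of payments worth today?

This is an ordinary annuity: 68 payments of A$9,550.00 at the end of each quarter.
Periodic rate r = 0.07/4 per quarter; n is counted in quarters.
PV = PMT × [(1 − (1+r)^−n)/r] = 9,550 × [1 − (1+r)^−68] / r = A$377,978.82

A$377,978.82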